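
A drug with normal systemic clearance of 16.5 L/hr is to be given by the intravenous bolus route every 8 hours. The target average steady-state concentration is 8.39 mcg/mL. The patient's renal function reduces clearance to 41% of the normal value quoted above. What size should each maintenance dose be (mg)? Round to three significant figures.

454 mg

Patient clearance = 0.41 × 16.50 = 6.765 L/h
D = CL × Css × τ = 6.765 × 8.39 × 8 = 454.1 mg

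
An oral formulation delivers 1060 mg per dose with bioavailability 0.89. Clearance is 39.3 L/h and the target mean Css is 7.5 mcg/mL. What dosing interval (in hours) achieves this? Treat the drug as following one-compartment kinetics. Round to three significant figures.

F·D/τ = CL·Css → τ = F·D / (CL·Css).
τ = 0.89 × 1060 / (39.3 × 7.5) = 3.201 h

3.20 h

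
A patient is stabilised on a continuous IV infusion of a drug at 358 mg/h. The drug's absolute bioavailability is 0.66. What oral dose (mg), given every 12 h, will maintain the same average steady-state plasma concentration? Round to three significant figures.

To maintain the same Css, the systemic dosing rate must be unchanged: F·D/τ = infusion rate.
D = rate × τ / F = 358 × 12 / 0.66 = 6509 mg

6510 mg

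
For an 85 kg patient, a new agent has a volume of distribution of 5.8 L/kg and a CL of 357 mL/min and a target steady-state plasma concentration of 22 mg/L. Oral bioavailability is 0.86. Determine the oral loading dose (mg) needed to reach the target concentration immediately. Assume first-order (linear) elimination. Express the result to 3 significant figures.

Vd = 5.8 L/kg × 85 kg = 493.0 L
The loading dose fills Vd to the target concentration.
LD = Vd × C / F = 493.0 × 22.00 / 0.86 = 12610 mg

12600 mg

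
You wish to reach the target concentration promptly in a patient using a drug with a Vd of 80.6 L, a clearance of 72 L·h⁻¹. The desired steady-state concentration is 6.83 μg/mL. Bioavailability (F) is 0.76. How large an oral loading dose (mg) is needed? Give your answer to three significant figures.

724 mg

LD = Vd × C / F = 80.60 × 6.830 / 0.76 = 724.3 mg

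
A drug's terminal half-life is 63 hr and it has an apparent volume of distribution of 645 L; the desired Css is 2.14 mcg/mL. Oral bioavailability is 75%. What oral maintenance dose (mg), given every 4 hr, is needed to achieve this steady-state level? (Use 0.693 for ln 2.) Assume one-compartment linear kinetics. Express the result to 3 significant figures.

81.0 mg

CL = ln 2 · Vd / t½ = 0.693 × 645.0 / 63 = 7.095 L/h
D = CL × Css × τ / F = 7.095 × 2.14 × 4 / 0.75 = 80.98 mg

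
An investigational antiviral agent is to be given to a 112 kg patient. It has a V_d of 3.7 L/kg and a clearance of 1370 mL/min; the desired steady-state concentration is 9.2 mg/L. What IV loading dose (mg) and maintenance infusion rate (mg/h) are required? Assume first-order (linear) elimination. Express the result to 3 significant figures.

(a) 3810 mg; (b) 756 mg/h

Vd = 3.7 L/kg × 112 kg = 414.4 L
Loading: fill Vd to C_target → 414.4 L × 9.2 mg/L = 3812 mg
Convert clearance: 1370 mL/min × 60 min/h ÷ 1000 mL/L = 82.20 L/h
Maintenance: replace elimination → rate = CL × Css = 82.20 × 9.2 = 756.2 mg/h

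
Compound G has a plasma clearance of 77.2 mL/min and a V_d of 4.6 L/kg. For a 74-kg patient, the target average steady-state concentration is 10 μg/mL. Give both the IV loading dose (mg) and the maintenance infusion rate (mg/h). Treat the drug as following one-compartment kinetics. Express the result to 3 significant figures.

(a) 3400 mg; (b) 46.3 mg/h

Vd = 4.6 L/kg × 74 kg = 340.4 L
LD = Vd · C_target = 340.4 × 10 = 3404 mg
CL = 77.2 mL/min = 77.2 × 0.06 = 4.632 L/h
Infusion rate = 4.632 L/h × 10 mg/L = 46.32 mg/h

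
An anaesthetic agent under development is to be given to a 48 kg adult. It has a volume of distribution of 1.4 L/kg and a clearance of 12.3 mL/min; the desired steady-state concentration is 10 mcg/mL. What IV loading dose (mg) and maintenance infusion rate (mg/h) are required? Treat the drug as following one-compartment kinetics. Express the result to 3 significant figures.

(a) 672 mg; (b) 7.38 mg/h

Vd(total) = 48 kg × 1.4 L/kg = 67.20 L
Loading dose = Vd × C = 67.20 × 10 = 672.0 mg
CL = 12.3 mL/min × 60/1000 = 0.7380 L/h
Maintenance infusion rate = CL × Css = 0.7380 × 10 = 7.380 mg/h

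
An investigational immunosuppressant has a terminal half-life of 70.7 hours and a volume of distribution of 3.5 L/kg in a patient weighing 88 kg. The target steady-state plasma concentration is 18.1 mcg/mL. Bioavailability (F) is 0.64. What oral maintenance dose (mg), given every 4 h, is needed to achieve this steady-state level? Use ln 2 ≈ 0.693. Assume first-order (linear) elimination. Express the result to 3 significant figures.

342 mg

Total Vd = 3.5 × 88 = 308.0 L
CL = ln 2 · Vd / t½ = 0.693 × 308.0 / 70.7 = 3.019 L/h
D = CL × Css × τ / F = 3.019 × 18.1 × 4 / 0.64 = 341.5 mg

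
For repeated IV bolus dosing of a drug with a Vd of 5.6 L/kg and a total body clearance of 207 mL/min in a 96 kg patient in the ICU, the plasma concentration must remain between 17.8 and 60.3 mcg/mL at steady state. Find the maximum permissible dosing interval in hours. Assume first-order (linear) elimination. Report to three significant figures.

52.8 h

Vd(total) = 96 kg × 5.6 L/kg = 537.6 L
Convert clearance: 207 mL/min × 60 min/h ÷ 1000 mL/L = 12.42 L/h
k = CL / Vd = 12.42 / 537.6 = 0.02310 h⁻¹
Between IV bolus doses, concentration decays as C = C₀·e^(−kτ), so C_peak/C_trough = e^(kτ).
τ_max = ln(C_peak/C_trough) / k = ln(60.3/17.8) / 0.02310 = 1.220 / 0.02310 = 52.81 h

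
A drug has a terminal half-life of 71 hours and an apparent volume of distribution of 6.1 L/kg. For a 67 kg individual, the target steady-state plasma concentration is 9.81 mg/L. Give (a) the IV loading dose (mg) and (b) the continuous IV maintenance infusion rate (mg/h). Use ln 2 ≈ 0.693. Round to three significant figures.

Vd = 6.1 L/kg × 67 kg = 408.7 L
LD = Vd × C = 408.7 × 9.81 = 4009 mg
CL = 0.693 × Vd / t½ = 0.693 × 408.7 / 71 = 3.989 L/h
Infusion rate = CL × Css = 3.989 × 9.81 = 39.13 mg/h

(a) 4010 mg; (b) 39.1 mg/h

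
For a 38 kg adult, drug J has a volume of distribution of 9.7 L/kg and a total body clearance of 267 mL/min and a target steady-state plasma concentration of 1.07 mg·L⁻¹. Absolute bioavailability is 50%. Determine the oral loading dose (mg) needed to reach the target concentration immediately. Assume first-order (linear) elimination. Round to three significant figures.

789 mg

Vd(total) = 38 kg × 9.7 L/kg = 368.6 L
LD = Vd × C / F = 368.6 × 1.070 / 0.5 = 788.8 mg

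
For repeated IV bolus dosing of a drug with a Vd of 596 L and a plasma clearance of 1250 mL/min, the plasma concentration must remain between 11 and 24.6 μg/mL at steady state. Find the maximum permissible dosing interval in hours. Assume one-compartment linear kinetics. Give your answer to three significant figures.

CL = 1250 mL/min = 1250 × 0.06 = 75.00 L/h
k = CL / Vd = 75.00 / 596.0 = 0.1258 h⁻¹
Between IV bolus doses, concentration decays as C = C₀·e^(−kτ), so C_peak/C_trough = e^(kτ).
τ_max = ln(C_peak/C_trough) / k = ln(24.6/11) / 0.1258 = 0.8049 / 0.1258 = 6.398 h

6.40 h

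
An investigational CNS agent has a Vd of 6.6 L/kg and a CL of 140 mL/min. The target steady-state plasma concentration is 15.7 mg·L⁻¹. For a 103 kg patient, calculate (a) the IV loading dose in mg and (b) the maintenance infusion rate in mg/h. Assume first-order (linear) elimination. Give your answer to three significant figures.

Total Vd = 6.6 × 103 = 679.8 L
Loading: fill Vd to C_target → 679.8 L × 15.7 mg/L = 10670 mg
CL = 140 mL/min × 60/1000 = 8.400 L/h
Maintenance: replace elimination → rate = CL × Css = 8.400 × 15.7 = 131.9 mg/h

(a) 10700 mg; (b) 132 mg/h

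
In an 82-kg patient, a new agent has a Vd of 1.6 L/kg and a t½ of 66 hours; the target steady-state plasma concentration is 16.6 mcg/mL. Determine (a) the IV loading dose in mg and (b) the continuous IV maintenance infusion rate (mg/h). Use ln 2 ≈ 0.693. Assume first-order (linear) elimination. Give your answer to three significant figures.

Total Vd = 1.6 × 82 = 131.2 L
LD = Vd × C = 131.2 × 16.6 = 2178 mg
CL = 0.693 × Vd / t½ = 0.693 × 131.2 / 66 = 1.378 L/h
Infusion rate = CL × Css = 1.378 × 16.6 = 22.87 mg/h

(a) 2180 mg; (b) 22.9 mg/h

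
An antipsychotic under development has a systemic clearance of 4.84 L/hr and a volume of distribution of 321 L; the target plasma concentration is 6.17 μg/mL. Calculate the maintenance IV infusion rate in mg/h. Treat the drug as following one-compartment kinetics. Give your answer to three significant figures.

Rate = CL × Css = 4.840 × 6.17 = 29.86 mg/h

29.9 mg/h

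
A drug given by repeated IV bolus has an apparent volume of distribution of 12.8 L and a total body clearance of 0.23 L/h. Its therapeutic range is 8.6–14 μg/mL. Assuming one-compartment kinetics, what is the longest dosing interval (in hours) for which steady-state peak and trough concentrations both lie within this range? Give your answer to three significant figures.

k = CL / Vd = 0.2300 / 12.80 = 0.01797 h⁻¹
Between IV bolus doses, concentration decays as C = C₀·e^(−kτ), so C_peak/C_trough = e^(kτ).
τ_max = ln(C_peak/C_trough) / k = ln(14/8.6) / 0.01797 = 0.4873 / 0.01797 = 27.12 h

27.1 h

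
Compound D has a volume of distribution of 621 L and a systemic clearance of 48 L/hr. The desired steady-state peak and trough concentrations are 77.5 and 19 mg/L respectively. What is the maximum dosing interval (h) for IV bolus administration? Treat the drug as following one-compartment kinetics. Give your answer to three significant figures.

18.2 h

k = CL / Vd = 48.00 / 621.0 = 0.07729 h⁻¹
Between IV bolus doses, concentration decays as C = C₀·e^(−kτ), so C_peak/C_trough = e^(kτ).
τ_max = ln(C_peak/C_trough) / k = ln(77.5/19) / 0.07729 = 1.406 / 0.07729 = 18.19 h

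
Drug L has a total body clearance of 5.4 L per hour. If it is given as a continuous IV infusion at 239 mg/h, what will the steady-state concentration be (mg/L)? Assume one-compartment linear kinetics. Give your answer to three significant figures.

Css = rate / CL = 239 / 5.400 = 44.26 mg/L

44.3 mg/L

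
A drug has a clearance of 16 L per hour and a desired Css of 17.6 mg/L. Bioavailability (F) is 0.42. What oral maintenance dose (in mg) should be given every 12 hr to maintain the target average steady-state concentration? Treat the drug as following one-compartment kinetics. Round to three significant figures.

8050 mg

D = CL × Css × τ / F = 16.00 × 17.6 × 12 / 0.42 = 8046 mg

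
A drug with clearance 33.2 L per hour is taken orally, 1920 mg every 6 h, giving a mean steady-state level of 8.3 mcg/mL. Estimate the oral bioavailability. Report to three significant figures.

F·D/τ = CL·Css at steady state → F = CL·Css·τ / D.
F = 33.2 × 8.3 × 6 / 1920 = 0.861

0.861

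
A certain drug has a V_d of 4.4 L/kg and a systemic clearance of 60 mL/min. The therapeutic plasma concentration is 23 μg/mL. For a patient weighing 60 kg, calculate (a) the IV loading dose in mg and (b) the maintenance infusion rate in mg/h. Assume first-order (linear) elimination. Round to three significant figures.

(a) 6070 mg; (b) 82.8 mg/h

Vd(total) = 60 kg × 4.4 L/kg = 264.0 L
LD = Vd · C_target = 264.0 × 23 = 6072 mg
CL = 60 mL/min = 60 × 0.06 = 3.600 L/h
Maintenance infusion rate = CL × Css = 3.600 × 23 = 82.80 mg/h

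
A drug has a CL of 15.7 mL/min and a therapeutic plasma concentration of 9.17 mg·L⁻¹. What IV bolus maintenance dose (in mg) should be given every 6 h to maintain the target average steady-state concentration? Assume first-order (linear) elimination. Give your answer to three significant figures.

Convert clearance: 15.7 mL/min × 60 min/h ÷ 1000 mL/L = 0.9420 L/h
D = CL × Css × τ = 0.9420 × 9.17 × 6 = 51.83 mg

51.8 mg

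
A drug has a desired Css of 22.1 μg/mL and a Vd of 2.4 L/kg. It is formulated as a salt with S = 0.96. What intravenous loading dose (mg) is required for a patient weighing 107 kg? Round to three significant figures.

5910 mg

Total Vd = 2.4 × 107 = 256.8 L
LD = Vd × C / S = 256.8 × 22.10 / 0.96 = 5912 mg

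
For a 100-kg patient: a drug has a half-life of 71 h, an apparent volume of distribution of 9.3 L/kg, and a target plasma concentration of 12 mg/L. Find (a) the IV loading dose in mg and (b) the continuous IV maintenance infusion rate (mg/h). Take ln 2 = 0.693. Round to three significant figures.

(a) 11200 mg; (b) 109 mg/h

Total Vd = 9.3 × 100 = 930.0 L
LD = Vd × C = 930.0 × 12 = 11160 mg
CL = 0.693 × Vd / t½ = 0.693 × 930.0 / 71 = 9.077 L/h
Infusion rate = CL × Css = 9.077 × 12 = 108.9 mg/h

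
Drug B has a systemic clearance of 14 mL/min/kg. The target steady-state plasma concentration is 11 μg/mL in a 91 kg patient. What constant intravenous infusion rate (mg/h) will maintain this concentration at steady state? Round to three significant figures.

CL = 14 mL/min/kg × 91 kg = 1274 mL/min = 1274 × 60/1000 = 76.44 L/h
R₀ = 76.44 × 11 = 840.8 mg/h

841 mg/h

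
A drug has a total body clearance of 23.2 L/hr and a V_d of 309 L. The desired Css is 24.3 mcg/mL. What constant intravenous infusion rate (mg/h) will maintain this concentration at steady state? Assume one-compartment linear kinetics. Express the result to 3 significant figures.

564 mg/h

Vd does not affect the maintenance rate; only clearance governs steady-state input.
R₀ = 23.20 × 24.3 = 563.8 mg/h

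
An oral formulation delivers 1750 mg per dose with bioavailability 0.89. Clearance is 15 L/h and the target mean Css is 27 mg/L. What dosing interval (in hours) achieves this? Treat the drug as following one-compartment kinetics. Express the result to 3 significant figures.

F·D/τ = CL·Css → τ = F·D / (CL·Css).
τ = 0.89 × 1750 / (15 × 27) = 3.846 h

3.85 h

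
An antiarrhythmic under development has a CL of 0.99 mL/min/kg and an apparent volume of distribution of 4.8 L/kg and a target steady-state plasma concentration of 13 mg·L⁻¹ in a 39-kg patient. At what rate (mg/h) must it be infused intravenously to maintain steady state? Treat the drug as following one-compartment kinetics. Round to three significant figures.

CL = 0.99 mL/min/kg × 39 kg = 38.61 mL/min = 38.61 × 60/1000 = 2.317 L/h
R₀ = 2.317 × 13 = 30.12 mg/h

30.1 mg/h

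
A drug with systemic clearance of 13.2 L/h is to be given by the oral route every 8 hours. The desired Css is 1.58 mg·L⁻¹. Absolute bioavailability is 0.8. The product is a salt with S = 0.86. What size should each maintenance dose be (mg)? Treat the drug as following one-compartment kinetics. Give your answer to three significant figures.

243 mg

At steady state, dose per interval replaces the amount cleared in that interval: F·S·D/τ = CL·Css.
D = CL × Css × τ / F / S = 13.20 × 1.58 × 8 / 0.8 / 0.86 = 242.5 mg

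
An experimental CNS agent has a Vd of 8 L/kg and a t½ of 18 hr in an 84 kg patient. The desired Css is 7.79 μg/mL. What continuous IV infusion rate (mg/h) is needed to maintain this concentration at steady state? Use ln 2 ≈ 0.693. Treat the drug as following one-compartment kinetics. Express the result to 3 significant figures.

Vd = 8 L/kg × 84 kg = 672.0 L
k = 0.693/18 = 0.03850 h⁻¹, so CL = k·Vd = 0.03850 × 672.0 = 25.87 L/h
Infusion rate = CL × Css = 25.87 × 7.79 = 201.5 mg/h

202 mg/h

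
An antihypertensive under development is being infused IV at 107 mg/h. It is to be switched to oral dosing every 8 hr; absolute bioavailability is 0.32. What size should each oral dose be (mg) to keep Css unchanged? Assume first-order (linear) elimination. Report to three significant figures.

To maintain the same Css, the systemic dosing rate must be unchanged: F·D/τ = infusion rate.
D = rate × τ / F = 107 × 8 / 0.32 = 2675 mg

2680 mg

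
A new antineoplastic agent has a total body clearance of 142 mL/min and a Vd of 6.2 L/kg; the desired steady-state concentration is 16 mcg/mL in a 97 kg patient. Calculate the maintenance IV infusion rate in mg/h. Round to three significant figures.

136 mg/h

CL = 142 mL/min × 60/1000 = 8.520 L/h
Infusion rate = CL · Css = 8.520 L/h × 16 mg/L = 136.3 mg/h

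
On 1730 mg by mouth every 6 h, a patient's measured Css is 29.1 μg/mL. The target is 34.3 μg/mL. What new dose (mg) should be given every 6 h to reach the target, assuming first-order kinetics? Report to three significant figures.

For first-order elimination, Css ∝ F·D/(CL·τ); F and CL are unchanged, so Css ∝ D/τ.
D₂ = D₁ × (Css,target / Css,current) = 1730 × 34.3/29.1 = 2039 mg

2040 mg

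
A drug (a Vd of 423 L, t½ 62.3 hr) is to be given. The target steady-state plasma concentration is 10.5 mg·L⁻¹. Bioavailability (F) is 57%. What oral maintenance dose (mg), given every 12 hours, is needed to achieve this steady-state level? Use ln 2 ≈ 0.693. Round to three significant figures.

1040 mg

CL = 0.693 × Vd / t½ = 0.693 × 423.0 / 62.3 = 4.705 L/h
D = CL × Css × τ / F = 4.705 × 10.5 × 12 / 0.57 = 1040 mg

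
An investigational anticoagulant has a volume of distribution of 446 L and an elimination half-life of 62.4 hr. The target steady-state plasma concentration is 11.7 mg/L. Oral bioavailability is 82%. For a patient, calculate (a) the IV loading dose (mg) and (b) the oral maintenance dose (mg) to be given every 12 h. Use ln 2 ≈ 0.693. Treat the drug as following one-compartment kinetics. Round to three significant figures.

(a) 5220 mg; (b) 848 mg

LD = Vd × C = 446.0 × 11.7 = 5218 mg
CL = 0.693 × Vd / t½ = 0.693 × 446.0 / 62.4 = 4.953 L/h
D = CL × Css × τ / F = 4.953 × 11.7 × 12 / 0.82 = 848.1 mg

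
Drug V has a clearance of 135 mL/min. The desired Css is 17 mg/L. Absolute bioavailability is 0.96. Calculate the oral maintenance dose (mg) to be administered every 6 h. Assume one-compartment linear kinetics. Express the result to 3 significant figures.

861 mg

CL = 135 mL/min × 60/1000 = 8.100 L/h
At steady state, dose per interval replaces the amount cleared in that interval: F·D/τ = CL·Css.
D = CL × Css × τ / F = 8.100 × 17 × 6 / 0.96 = 860.6 mg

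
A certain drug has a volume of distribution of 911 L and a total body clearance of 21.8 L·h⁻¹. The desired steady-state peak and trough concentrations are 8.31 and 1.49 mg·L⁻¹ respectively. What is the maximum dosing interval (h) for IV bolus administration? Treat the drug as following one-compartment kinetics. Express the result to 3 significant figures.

71.8 h

k = CL / Vd = 21.80 / 911.0 = 0.02393 h⁻¹
Between IV bolus doses, concentration decays as C = C₀·e^(−kτ), so C_peak/C_trough = e^(kτ).
τ_max = ln(C_peak/C_trough) / k = ln(8.31/1.49) / 0.02393 = 1.719 / 0.02393 = 71.83 h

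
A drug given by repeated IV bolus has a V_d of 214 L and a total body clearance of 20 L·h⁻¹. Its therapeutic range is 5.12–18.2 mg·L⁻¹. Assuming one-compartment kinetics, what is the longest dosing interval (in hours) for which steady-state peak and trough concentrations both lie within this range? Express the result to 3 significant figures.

k = CL / Vd = 20.00 / 214.0 = 0.09346 h⁻¹
Between IV bolus doses, concentration decays as C = C₀·e^(−kτ), so C_peak/C_trough = e^(kτ).
τ_max = ln(C_peak/C_trough) / k = ln(18.2/5.12) / 0.09346 = 1.268 / 0.09346 = 13.57 h

13.6 h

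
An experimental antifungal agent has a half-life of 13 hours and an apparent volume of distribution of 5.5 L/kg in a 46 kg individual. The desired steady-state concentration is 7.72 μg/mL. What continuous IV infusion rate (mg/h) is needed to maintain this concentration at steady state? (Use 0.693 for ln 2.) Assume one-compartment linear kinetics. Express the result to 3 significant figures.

104 mg/h

Vd(total) = 46 kg × 5.5 L/kg = 253.0 L
CL = 0.693 × Vd / t½ = 0.693 × 253.0 / 13 = 13.49 L/h
Infusion rate = CL × Css = 13.49 × 7.72 = 104.1 mg/h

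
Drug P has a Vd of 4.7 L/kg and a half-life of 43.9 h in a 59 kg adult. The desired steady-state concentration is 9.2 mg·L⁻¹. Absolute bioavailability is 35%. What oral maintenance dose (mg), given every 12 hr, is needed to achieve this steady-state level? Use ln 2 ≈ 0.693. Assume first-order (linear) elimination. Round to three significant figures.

1380 mg

Total Vd = 4.7 × 59 = 277.3 L
CL = ln 2 · Vd / t½ = 0.693 × 277.3 / 43.9 = 4.377 L/h
D = CL × Css × τ / F = 4.377 × 9.2 × 12 / 0.35 = 1381 mg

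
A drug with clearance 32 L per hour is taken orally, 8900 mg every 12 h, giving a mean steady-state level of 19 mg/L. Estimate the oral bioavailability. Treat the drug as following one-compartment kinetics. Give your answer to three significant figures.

0.820

F·D/τ = CL·Css at steady state → F = CL·Css·τ / D.
F = 32 × 19 × 12 / 8900 = 0.820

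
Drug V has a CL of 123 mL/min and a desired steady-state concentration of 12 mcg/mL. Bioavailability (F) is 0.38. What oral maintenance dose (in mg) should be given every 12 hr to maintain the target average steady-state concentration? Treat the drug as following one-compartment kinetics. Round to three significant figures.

CL = 123 mL/min × 60/1000 = 7.380 L/h
D = CL × Css × τ / F = 7.380 × 12 × 12 / 0.38 = 2797 mg

2800 mg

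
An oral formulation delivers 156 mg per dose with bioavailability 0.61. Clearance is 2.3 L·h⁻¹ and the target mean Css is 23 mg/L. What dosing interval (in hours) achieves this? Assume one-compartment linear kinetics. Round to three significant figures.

F·D/τ = CL·Css → τ = F·D / (CL·Css).
τ = 0.61 × 156 / (2.3 × 23) = 1.799 h

1.80 h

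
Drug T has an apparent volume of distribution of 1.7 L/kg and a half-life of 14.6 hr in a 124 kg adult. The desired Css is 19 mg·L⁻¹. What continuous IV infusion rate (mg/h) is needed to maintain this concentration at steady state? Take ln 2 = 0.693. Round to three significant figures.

Total Vd = 1.7 × 124 = 210.8 L
CL = 0.693 × Vd / t½ = 0.693 × 210.8 / 14.6 = 10.01 L/h
Infusion rate = CL × Css = 10.01 × 19 = 190.2 mg/h

190 mg/h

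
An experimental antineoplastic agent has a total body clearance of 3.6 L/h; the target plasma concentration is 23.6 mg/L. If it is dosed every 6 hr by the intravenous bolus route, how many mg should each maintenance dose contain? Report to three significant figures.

D = CL × Css × τ = 3.600 × 23.6 × 6 = 509.8 mg

510 mg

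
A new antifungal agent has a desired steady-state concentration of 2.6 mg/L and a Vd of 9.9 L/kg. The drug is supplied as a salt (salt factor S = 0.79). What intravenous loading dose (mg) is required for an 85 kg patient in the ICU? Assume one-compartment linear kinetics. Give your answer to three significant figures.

2770 mg

Vd = 9.9 L/kg × 85 kg = 841.5 L
LD = Vd × C / S = 841.5 × 2.600 / 0.79 = 2769 mg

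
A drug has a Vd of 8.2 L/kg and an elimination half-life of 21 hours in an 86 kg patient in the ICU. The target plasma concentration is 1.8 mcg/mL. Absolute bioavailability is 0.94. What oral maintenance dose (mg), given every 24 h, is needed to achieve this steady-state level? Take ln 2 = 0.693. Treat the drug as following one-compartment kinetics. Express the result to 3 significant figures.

Vd(total) = 86 kg × 8.2 L/kg = 705.2 L
CL = ln 2 · Vd / t½ = 0.693 × 705.2 / 21 = 23.27 L/h
D = CL × Css × τ / F = 23.27 × 1.8 × 24 / 0.94 = 1069 mg

1070 mg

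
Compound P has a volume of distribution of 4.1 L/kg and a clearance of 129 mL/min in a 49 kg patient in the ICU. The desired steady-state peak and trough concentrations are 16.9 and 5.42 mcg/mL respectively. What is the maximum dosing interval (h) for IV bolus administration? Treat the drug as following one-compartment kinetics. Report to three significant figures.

Total Vd = 4.1 × 49 = 200.9 L
Convert clearance: 129 mL/min × 60 min/h ÷ 1000 mL/L = 7.740 L/h
k = CL / Vd = 7.740 / 200.9 = 0.03853 h⁻¹
Between IV bolus doses, concentration decays as C = C₀·e^(−kτ), so C_peak/C_trough = e^(kτ).
τ_max = ln(C_peak/C_trough) / k = ln(16.9/5.42) / 0.03853 = 1.137 / 0.03853 = 29.51 h

29.5 h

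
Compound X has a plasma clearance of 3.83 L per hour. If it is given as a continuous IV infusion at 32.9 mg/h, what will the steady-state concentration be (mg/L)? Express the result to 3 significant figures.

8.59 mg/L

Css = rate / CL = 32.9 / 3.830 = 8.590 mg/L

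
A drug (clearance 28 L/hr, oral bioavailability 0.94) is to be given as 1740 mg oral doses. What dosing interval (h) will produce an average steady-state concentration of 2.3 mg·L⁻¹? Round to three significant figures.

F·D/τ = CL·Css → τ = F·D / (CL·Css).
τ = 0.94 × 1740 / (28 × 2.3) = 25.40 h

25.4 h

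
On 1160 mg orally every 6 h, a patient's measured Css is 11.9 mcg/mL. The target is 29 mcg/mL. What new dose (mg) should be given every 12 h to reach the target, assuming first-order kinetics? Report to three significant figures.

5650 mg

With linear kinetics, Css is proportional to dose rate (D/τ) at fixed clearance.
D₂ = D₁ × (Css,target / Css,current) × (τ₂/τ₁) = 1160 × (29/11.9) × (12/6) = 5654 mg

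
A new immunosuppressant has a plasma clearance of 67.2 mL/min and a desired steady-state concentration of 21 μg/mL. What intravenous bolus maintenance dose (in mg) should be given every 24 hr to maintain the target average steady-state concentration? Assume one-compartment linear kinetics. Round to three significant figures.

CL = 67.2 mL/min = 67.2 × 0.06 = 4.032 L/h
D = CL × Css × τ = 4.032 × 21 × 24 = 2032 mg

2030 mg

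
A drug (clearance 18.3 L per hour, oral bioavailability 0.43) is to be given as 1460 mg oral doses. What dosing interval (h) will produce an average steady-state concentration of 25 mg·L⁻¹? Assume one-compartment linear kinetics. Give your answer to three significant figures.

F·D/τ = CL·Css → τ = F·D / (CL·Css).
τ = 0.43 × 1460 / (18.3 × 25) = 1.372 h

1.37 h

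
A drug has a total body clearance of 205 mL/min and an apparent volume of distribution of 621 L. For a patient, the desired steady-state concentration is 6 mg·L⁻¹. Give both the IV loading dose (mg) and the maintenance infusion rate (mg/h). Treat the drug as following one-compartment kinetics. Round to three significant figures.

Loading dose = Vd × C = 621.0 × 6 = 3726 mg
CL = 205 mL/min = 205 × 0.06 = 12.30 L/h
Maintenance: replace elimination → rate = CL × Css = 12.30 × 6 = 73.80 mg/h

(a) 3730 mg; (b) 73.8 mg/h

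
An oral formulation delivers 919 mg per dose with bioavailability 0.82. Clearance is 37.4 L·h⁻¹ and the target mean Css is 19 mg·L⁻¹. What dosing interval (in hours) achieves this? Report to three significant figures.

1.06 h

F·D/τ = CL·Css → τ = F·D / (CL·Css).
τ = 0.82 × 919 / (37.4 × 19) = 1.060 h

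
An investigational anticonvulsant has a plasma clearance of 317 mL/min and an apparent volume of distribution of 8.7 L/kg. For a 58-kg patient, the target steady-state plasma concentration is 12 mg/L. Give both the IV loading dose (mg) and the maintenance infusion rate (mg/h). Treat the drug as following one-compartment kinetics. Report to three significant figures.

Vd = 8.7 L/kg × 58 kg = 504.6 L
Loading: fill Vd to C_target → 504.6 L × 12 mg/L = 6055 mg
CL = 317 mL/min × 60/1000 = 19.02 L/h
Infusion rate = 19.02 L/h × 12 mg/L = 228.2 mg/h

(a) 6060 mg; (b) 228 mg/h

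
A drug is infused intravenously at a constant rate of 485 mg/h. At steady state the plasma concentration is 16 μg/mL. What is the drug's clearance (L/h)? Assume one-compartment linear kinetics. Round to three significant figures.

At steady state, infusion rate = CL × Css, so CL = rate / Css.
CL = 485 / 16 = 30.31 L/h

30.3 L/h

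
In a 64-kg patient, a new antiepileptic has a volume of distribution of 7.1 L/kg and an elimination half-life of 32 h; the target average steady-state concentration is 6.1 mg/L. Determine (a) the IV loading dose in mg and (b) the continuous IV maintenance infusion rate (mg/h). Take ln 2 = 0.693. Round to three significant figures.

Total Vd = 7.1 × 64 = 454.4 L
LD = Vd × C = 454.4 × 6.1 = 2772 mg
CL = 0.693 × Vd / t½ = 0.693 × 454.4 / 32 = 9.841 L/h
Infusion rate = CL × Css = 9.841 × 6.1 = 60.03 mg/h

(a) 2770 mg; (b) 60.0 mg/h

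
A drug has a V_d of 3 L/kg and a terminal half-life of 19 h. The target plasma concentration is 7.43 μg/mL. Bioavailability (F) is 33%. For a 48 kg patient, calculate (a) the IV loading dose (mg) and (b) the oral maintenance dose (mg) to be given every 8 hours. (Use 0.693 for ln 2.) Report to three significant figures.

Total Vd = 3 × 48 = 144.0 L
LD = Vd × C = 144.0 × 7.43 = 1070 mg
CL = 0.693 × Vd / t½ = 0.693 × 144.0 / 19 = 5.252 L/h
D = CL × Css × τ / F = 5.252 × 7.43 × 8 / 0.33 = 946.0 mg

(a) 1070 mg; (b) 946 mg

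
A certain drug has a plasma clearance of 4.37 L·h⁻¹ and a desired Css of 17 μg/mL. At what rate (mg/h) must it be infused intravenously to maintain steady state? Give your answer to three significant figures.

74.3 mg/h

R₀ = 4.370 × 17 = 74.29 mg/h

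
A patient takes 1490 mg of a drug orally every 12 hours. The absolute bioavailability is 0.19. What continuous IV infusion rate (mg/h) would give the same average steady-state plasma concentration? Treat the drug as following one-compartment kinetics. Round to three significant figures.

23.6 mg/h

Equivalent systemic input: infusion rate = F·D/τ.
Rate = 0.19 × 1490 / 12 = 23.59 mg/h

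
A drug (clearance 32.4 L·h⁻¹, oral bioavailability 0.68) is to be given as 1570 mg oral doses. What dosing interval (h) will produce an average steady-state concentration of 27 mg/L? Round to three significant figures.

F·D/τ = CL·Css → τ = F·D / (CL·Css).
τ = 0.68 × 1570 / (32.4 × 27) = 1.220 h

1.22 h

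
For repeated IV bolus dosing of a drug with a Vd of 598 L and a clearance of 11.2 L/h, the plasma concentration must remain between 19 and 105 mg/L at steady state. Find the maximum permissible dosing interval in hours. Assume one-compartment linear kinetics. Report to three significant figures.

k = CL / Vd = 11.20 / 598.0 = 0.01873 h⁻¹
Between IV bolus doses, concentration decays as C = C₀·e^(−kτ), so C_peak/C_trough = e^(kτ).
τ_max = ln(C_peak/C_trough) / k = ln(105/19) / 0.01873 = 1.710 / 0.01873 = 91.30 h

91.3 h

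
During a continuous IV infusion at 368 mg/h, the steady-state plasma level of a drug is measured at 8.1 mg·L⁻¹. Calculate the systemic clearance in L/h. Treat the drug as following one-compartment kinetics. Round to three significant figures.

45.4 L/h

At steady state, infusion rate = CL × Css, so CL = rate / Css.
CL = 368 / 8.1 = 45.43 L/h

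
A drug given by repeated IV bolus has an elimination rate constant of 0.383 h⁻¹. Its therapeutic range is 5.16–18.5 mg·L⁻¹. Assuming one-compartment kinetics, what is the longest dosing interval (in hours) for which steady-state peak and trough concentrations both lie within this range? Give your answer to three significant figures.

Between IV bolus doses, concentration decays as C = C₀·e^(−kτ), so C_peak/C_trough = e^(kτ).
τ_max = ln(C_peak/C_trough) / k = ln(18.5/5.16) / 0.3830 = 1.277 / 0.3830 = 3.334 h

3.33 h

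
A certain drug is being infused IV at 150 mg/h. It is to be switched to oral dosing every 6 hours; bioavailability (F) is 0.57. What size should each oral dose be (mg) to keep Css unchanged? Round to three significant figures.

To maintain the same Css, the systemic dosing rate must be unchanged: F·D/τ = infusion rate.
D = rate × τ / F = 150 × 6 / 0.57 = 1579 mg

1580 mg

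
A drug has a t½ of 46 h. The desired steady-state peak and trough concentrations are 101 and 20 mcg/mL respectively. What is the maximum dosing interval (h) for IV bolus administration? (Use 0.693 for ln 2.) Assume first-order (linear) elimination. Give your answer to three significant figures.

k = 0.693 / t½ = 0.693 / 46 = 0.01507 h⁻¹
Between IV bolus doses, concentration decays as C = C₀·e^(−kτ), so C_peak/C_trough = e^(kτ).
τ_max = ln(C_peak/C_trough) / k = ln(101/20) / 0.01507 = 1.619 / 0.01507 = 107.4 h

107 h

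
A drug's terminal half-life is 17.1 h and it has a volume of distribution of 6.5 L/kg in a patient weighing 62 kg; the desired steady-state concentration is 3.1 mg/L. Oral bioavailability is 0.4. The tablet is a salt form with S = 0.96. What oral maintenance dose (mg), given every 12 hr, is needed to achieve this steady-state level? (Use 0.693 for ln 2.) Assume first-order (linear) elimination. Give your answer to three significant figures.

1580 mg

Total Vd = 6.5 × 62 = 403.0 L
k = 0.693/17.1 = 0.04053 h⁻¹, so CL = k·Vd = 0.04053 × 403.0 = 16.33 L/h
D = CL × Css × τ / F / S = 16.33 × 3.1 × 12 / 0.4 / 0.96 = 1582 mg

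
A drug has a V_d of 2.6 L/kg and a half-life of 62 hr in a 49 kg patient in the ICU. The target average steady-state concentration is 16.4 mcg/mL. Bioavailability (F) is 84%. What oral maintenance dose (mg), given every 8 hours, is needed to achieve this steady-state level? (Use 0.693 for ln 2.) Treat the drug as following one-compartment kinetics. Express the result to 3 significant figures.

222 mg

Total Vd = 2.6 × 49 = 127.4 L
CL = 0.693 × Vd / t½ = 0.693 × 127.4 / 62 = 1.424 L/h
D = CL × Css × τ / F = 1.424 × 16.4 × 8 / 0.84 = 222.4 mg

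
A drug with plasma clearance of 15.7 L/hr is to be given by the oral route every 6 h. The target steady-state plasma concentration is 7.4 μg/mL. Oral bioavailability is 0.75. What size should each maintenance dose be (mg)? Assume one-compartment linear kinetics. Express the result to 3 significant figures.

929 mg

At steady state, dose per interval replaces the amount cleared in that interval: F·D/τ = CL·Css.
D = CL × Css × τ / F = 15.70 × 7.4 × 6 / 0.75 = 929.4 mg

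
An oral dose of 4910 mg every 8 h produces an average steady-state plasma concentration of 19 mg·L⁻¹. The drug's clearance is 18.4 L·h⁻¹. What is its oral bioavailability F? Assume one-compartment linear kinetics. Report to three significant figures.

0.570

F·D/τ = CL·Css at steady state → F = CL·Css·τ / D.
F = 18.4 × 19 × 8 / 4910 = 0.570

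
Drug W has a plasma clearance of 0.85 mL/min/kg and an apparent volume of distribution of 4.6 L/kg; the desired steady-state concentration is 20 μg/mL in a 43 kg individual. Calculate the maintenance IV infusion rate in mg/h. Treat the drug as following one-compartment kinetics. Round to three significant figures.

CL = 0.85 mL/min/kg × 43 kg = 36.55 mL/min = 36.55 × 60/1000 = 2.193 L/h
Infusion rate = CL · Css = 2.193 L/h × 20 mg/L = 43.86 mg/h

43.9 mg/h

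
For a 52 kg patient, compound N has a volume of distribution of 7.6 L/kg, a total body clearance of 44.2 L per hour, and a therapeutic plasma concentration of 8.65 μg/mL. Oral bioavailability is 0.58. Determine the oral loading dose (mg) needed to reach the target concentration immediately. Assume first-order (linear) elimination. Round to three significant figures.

Total Vd = 7.6 × 52 = 395.2 L
The loading dose fills Vd to the target concentration; clearance is irrelevant here.
LD = Vd × C / F = 395.2 × 8.650 / 0.58 = 5894 mg

5890 mg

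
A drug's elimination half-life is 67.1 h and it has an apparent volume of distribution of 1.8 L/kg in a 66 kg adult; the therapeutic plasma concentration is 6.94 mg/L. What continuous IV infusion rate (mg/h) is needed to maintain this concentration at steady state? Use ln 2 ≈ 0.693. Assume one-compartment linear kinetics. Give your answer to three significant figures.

Vd = 1.8 L/kg × 66 kg = 118.8 L
CL = ln 2 · Vd / t½ = 0.693 × 118.8 / 67.1 = 1.227 L/h
Infusion rate = CL × Css = 1.227 × 6.94 = 8.515 mg/h

8.52 mg/h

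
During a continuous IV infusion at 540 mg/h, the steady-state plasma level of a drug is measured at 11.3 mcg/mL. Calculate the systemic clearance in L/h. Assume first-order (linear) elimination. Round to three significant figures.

At steady state, infusion rate = CL × Css, so CL = rate / Css.
CL = 540 / 11.3 = 47.79 L/h

47.8 L/h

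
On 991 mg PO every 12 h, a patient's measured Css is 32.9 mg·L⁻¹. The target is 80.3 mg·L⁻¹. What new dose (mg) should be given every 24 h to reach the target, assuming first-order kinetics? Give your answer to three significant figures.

4840 mg

With linear kinetics, Css is proportional to dose rate (D/τ) at fixed clearance.
D₂ = D₁ × (Css,target / Css,current) × (τ₂/τ₁) = 991 × (80.3/32.9) × (24/12) = 4838 mg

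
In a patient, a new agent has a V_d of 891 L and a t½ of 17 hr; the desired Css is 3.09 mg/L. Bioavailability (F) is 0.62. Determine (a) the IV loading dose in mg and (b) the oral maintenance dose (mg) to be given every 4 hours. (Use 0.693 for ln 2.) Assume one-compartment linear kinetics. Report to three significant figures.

(a) 2750 mg; (b) 724 mg

LD = Vd × C = 891.0 × 3.09 = 2753 mg
CL = 0.693 × Vd / t½ = 0.693 × 891.0 / 17 = 36.32 L/h
D = CL × Css × τ / F = 36.32 × 3.09 × 4 / 0.62 = 724.1 mg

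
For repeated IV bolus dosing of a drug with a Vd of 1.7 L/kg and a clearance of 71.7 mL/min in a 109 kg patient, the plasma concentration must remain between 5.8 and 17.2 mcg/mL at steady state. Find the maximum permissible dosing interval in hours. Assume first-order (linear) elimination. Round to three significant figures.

46.8 h

Total Vd = 1.7 × 109 = 185.3 L
CL = 71.7 mL/min × 60/1000 = 4.302 L/h
k = CL / Vd = 4.302 / 185.3 = 0.02322 h⁻¹
Between IV bolus doses, concentration decays as C = C₀·e^(−kτ), so C_peak/C_trough = e^(kτ).
τ_max = ln(C_peak/C_trough) / k = ln(17.2/5.8) / 0.02322 = 1.087 / 0.02322 = 46.81 h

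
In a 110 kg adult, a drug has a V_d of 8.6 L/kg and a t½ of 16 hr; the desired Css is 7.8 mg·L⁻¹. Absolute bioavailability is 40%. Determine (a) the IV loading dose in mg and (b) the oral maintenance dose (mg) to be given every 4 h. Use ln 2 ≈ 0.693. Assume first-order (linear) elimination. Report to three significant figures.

Vd(total) = 110 kg × 8.6 L/kg = 946.0 L
LD = Vd × C = 946.0 × 7.8 = 7379 mg
CL = 0.693 × Vd / t½ = 0.693 × 946.0 / 16 = 40.97 L/h
D = CL × Css × τ / F = 40.97 × 7.8 × 4 / 0.4 = 3196 mg

(a) 7380 mg; (b) 3200 mg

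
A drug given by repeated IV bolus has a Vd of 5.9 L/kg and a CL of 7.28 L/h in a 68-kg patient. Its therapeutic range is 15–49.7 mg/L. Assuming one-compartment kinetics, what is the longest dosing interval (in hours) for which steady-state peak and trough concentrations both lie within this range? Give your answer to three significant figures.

66.0 h

Vd = 5.9 L/kg × 68 kg = 401.2 L
k = CL / Vd = 7.280 / 401.2 = 0.01815 h⁻¹
Between IV bolus doses, concentration decays as C = C₀·e^(−kτ), so C_peak/C_trough = e^(kτ).
τ_max = ln(C_peak/C_trough) / k = ln(49.7/15) / 0.01815 = 1.198 / 0.01815 = 66.01 h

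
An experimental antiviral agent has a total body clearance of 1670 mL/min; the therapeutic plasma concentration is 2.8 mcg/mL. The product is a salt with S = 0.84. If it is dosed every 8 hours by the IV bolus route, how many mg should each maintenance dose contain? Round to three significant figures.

2670 mg

Convert clearance: 1670 mL/min × 60 min/h ÷ 1000 mL/L = 100.2 L/h
D = CL × Css × τ / S = 100.2 × 2.8 × 8 / 0.84 = 2672 mg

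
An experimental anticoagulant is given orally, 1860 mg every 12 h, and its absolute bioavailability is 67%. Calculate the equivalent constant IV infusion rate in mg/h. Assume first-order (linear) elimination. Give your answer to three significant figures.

Equivalent systemic input: infusion rate = F·D/τ.
Rate = 0.67 × 1860 / 12 = 103.9 mg/h

104 mg/h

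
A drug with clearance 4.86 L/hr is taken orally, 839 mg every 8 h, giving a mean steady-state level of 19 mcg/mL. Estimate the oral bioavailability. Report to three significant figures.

0.880

F·D/τ = CL·Css at steady state → F = CL·Css·τ / D.
F = 4.86 × 19 × 8 / 839 = 0.880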